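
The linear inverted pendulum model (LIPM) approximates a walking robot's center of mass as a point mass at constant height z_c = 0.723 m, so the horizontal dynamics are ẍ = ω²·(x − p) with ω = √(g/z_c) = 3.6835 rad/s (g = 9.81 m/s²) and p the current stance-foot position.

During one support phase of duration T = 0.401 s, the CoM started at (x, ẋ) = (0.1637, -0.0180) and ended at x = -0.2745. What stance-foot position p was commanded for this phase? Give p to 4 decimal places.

ωT = 3.6835·0.401 = 1.477083; cosh(ωT) = 2.304227, sinh(ωT) = 2.075925
x(T) = p + (x₀−p)·cosh(ωT) + (ẋ₀/ω)·sinh(ωT) ⇒ p·(1 − cosh) = x(T) − x₀·cosh − (ẋ₀/ω)·sinh
numerator   = -0.2745 − (0.1637)·2.304227 − (-0.0180/3.6835)·2.075925 = -0.641558
denominator = 1 − 2.304227 = -1.304227
p = -0.641558 / -1.304227 = 0.4919

p = 0.4919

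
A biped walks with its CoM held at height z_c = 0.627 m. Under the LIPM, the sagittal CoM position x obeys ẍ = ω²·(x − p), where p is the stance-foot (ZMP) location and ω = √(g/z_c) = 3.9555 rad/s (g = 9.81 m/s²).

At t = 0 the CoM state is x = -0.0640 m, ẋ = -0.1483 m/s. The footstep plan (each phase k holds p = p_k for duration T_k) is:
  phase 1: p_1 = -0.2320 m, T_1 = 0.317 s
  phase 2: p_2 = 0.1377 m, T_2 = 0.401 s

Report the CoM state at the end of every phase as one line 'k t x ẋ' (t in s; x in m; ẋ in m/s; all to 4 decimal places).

phase 1: p=-0.2320, T=0.317, ωT=1.253893, cosh=1.894675, sinh=1.609284; start (x,ẋ)=(-0.064000, -0.148300) → end (x,ẋ)=(0.025970, 0.788427)
phase 2: p=0.1377, T=0.401, ωT=1.586156, cosh=2.544822, sinh=2.340111; start (x,ẋ)=(0.025970, 0.788427) → end (x,ẋ)=(0.319808, 0.972200)

1 0.3170 0.0260 0.7884
2 0.7180 0.3198 0.9722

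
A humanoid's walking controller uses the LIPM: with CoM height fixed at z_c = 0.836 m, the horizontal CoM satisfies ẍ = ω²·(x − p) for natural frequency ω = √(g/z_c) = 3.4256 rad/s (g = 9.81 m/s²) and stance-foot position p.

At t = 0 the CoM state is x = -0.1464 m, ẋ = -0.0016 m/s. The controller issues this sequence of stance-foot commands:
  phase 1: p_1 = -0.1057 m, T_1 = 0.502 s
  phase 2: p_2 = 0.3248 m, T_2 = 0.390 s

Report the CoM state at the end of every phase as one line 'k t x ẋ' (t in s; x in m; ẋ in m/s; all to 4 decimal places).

phase 1: p=-0.1057, T=0.502, ωT=1.719651, cosh=2.880855, sinh=2.701726; start (x,ẋ)=(-0.146400, -0.001600) → end (x,ẋ)=(-0.224213, -0.381289)
phase 2: p=0.3248, T=0.390, ωT=1.335984, cosh=2.033318, sinh=1.770419; start (x,ẋ)=(-0.224213, -0.381289) → end (x,ẋ)=(-0.988575, -4.104905)

1 0.5020 -0.2242 -0.3813
2 0.8920 -0.9886 -4.1049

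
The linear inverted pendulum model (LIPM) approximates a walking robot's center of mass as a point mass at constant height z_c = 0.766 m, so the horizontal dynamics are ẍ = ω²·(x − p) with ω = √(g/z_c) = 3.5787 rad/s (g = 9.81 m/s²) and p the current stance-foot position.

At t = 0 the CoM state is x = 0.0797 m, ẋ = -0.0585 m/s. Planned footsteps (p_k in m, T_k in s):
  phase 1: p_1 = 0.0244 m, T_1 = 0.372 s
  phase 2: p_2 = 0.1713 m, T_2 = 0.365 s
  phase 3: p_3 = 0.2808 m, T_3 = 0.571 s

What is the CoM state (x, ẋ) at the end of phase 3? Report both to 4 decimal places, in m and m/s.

x = -0.1429, ẋ = -1.4494

phase 1: p=0.0244, T=0.372, ωT=1.331276, cosh=2.025006, sinh=1.760866; start (x,ẋ)=(0.079700, -0.058500) → end (x,ẋ)=(0.107598, 0.230016)
phase 2: p=0.1713, T=0.365, ωT=1.306226, cosh=1.981526, sinh=1.710685; start (x,ẋ)=(0.107598, 0.230016) → end (x,ẋ)=(0.155026, 0.065801)
phase 3: p=0.2808, T=0.571, ωT=2.043438, cosh=3.923338, sinh=3.793755; start (x,ẋ)=(0.155026, 0.065801) → end (x,ẋ)=(-0.142900, -1.449442)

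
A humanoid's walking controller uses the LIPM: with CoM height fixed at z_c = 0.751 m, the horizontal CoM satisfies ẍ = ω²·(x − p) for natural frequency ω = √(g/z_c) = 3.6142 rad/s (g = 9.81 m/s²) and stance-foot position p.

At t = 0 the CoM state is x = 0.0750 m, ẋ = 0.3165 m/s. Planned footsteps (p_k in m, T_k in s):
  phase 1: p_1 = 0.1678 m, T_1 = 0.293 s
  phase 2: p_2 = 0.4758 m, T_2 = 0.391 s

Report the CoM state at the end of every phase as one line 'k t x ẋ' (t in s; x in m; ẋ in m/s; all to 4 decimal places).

phase 1: p=0.1678, T=0.293, ωT=1.058961, cosh=1.615094, sinh=1.268278; start (x,ẋ)=(0.075000, 0.316500) → end (x,ẋ)=(0.128984, 0.085800)
phase 2: p=0.4758, T=0.391, ωT=1.413152, cosh=2.176131, sinh=1.932756; start (x,ẋ)=(0.128984, 0.085800) → end (x,ẋ)=(-0.233034, -2.235926)

1 0.2930 0.1290 0.0858
2 0.6840 -0.2330 -2.2359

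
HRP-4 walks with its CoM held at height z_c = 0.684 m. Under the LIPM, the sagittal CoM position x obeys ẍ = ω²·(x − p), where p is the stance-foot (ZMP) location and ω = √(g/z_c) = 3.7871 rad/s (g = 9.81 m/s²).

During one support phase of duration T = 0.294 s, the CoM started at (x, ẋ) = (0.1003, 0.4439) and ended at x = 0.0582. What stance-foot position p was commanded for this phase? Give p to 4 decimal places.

ωT = 3.7871·0.294 = 1.113407; cosh(ωT) = 1.686577, sinh(ωT) = 1.358139
x(T) = p + (x₀−p)·cosh(ωT) + (ẋ₀/ω)·sinh(ωT) ⇒ p·(1 − cosh) = x(T) − x₀·cosh − (ẋ₀/ω)·sinh
numerator   = 0.0582 − (0.1003)·1.686577 − (0.4439/3.7871)·1.358139 = -0.270156
denominator = 1 − 1.686577 = -0.686577
p = -0.270156 / -0.686577 = 0.3935

p = 0.3935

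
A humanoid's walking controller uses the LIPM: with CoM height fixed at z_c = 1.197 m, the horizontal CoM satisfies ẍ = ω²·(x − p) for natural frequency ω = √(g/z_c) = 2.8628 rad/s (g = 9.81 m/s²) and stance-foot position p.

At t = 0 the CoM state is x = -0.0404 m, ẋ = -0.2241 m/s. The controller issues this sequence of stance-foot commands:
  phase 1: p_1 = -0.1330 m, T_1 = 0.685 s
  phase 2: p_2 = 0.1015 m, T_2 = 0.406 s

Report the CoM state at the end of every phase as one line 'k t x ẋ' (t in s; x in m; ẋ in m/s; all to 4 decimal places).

1 0.6850 -0.0701 0.1112
2 1.0910 -0.1436 -0.5132

phase 1: p=-0.1330, T=0.685, ωT=1.961018, cosh=3.623636, sinh=3.482921; start (x,ẋ)=(-0.040400, -0.224100) → end (x,ẋ)=(-0.070094, 0.111249)
phase 2: p=0.1015, T=0.406, ωT=1.162297, cosh=1.755018, sinh=1.442251; start (x,ẋ)=(-0.070094, 0.111249) → end (x,ẋ)=(-0.143605, -0.513248)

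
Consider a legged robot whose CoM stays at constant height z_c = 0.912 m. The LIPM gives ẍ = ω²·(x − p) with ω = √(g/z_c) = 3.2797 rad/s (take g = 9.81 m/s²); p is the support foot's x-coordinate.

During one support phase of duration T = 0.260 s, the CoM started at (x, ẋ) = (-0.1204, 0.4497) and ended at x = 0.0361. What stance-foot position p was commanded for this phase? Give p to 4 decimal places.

p = -0.1848

ωT = 3.2797·0.260 = 0.852722; cosh(ωT) = 1.386139, sinh(ωT) = 0.959885
x(T) = p + (x₀−p)·cosh(ωT) + (ẋ₀/ω)·sinh(ωT) ⇒ p·(1 − cosh) = x(T) − x₀·cosh − (ẋ₀/ω)·sinh
numerator   = 0.0361 − (-0.1204)·1.386139 − (0.4497/3.2797)·0.959885 = 0.071375
denominator = 1 − 1.386139 = -0.386139
p = 0.071375 / -0.386139 = -0.1848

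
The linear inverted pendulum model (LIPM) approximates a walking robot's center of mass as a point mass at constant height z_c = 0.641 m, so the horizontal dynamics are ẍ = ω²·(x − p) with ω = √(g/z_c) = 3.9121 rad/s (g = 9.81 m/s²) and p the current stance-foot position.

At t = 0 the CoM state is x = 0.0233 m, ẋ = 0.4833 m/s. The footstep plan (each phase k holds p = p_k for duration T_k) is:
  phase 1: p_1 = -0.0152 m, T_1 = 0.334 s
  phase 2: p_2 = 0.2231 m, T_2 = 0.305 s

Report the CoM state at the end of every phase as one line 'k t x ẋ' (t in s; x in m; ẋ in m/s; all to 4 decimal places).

phase 1: p=-0.0152, T=0.334, ωT=1.306641, cosh=1.982237, sinh=1.711510; start (x,ẋ)=(0.023300, 0.483300) → end (x,ẋ)=(0.272556, 1.215796)
phase 2: p=0.2231, T=0.305, ωT=1.193191, cosh=1.800419, sinh=1.497167; start (x,ẋ)=(0.272556, 1.215796) → end (x,ẋ)=(0.777428, 2.478607)

1 0.3340 0.2726 1.2158
2 0.6390 0.7774 2.4786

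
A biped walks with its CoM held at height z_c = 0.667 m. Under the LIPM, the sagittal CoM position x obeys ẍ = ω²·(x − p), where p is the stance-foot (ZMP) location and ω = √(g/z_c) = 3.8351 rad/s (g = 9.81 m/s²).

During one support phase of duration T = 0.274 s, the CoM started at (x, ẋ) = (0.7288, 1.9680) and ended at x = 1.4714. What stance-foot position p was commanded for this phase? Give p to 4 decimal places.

ωT = 3.8351·0.274 = 1.050817; cosh(ωT) = 1.604820, sinh(ωT) = 1.255168
x(T) = p + (x₀−p)·cosh(ωT) + (ẋ₀/ω)·sinh(ωT) ⇒ p·(1 − cosh) = x(T) − x₀·cosh − (ẋ₀/ω)·sinh
numerator   = 1.4714 − (0.7288)·1.604820 − (1.9680/3.8351)·1.255168 = -0.342288
denominator = 1 − 1.604820 = -0.604820
p = -0.342288 / -0.604820 = 0.5659

p = 0.5659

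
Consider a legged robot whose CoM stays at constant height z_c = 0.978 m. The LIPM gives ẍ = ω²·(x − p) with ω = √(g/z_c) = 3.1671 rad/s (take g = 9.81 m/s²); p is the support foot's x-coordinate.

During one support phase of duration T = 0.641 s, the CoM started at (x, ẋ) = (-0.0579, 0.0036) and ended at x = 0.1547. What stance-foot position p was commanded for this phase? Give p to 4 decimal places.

ωT = 3.1671·0.641 = 2.030111; cosh(ωT) = 3.873127, sinh(ωT) = 3.741806
x(T) = p + (x₀−p)·cosh(ωT) + (ẋ₀/ω)·sinh(ωT) ⇒ p·(1 − cosh) = x(T) − x₀·cosh − (ẋ₀/ω)·sinh
numerator   = 0.1547 − (-0.0579)·3.873127 − (0.0036/3.1671)·3.741806 = 0.374701
denominator = 1 − 3.873127 = -2.873127
p = 0.374701 / -2.873127 = -0.1304

p = -0.1304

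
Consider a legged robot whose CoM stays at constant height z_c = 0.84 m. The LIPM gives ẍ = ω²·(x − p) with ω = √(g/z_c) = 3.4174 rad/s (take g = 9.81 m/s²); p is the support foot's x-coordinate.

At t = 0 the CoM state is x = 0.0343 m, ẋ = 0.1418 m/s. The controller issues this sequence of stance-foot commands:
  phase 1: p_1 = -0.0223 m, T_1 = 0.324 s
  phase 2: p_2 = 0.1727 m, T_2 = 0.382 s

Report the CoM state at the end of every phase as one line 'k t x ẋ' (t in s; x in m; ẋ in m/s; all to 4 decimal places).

phase 1: p=-0.0223, T=0.324, ωT=1.107238, cosh=1.678229, sinh=1.347759; start (x,ẋ)=(0.034300, 0.141800) → end (x,ẋ)=(0.128611, 0.498663)
phase 2: p=0.1727, T=0.382, ωT=1.305447, cosh=1.980194, sinh=1.709143; start (x,ẋ)=(0.128611, 0.498663) → end (x,ẋ)=(0.334791, 0.729934)

1 0.3240 0.1286 0.4987
2 0.7060 0.3348 0.7299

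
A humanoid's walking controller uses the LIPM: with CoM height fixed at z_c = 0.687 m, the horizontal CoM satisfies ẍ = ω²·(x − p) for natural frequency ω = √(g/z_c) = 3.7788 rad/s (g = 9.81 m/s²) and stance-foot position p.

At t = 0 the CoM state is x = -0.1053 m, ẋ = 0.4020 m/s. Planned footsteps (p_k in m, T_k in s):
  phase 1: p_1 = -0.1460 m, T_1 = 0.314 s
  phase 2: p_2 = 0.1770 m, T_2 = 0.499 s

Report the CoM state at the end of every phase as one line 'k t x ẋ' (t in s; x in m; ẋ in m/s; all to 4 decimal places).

phase 1: p=-0.1460, T=0.314, ωT=1.186543, cosh=1.790506, sinh=1.485232; start (x,ẋ)=(-0.105300, 0.402000) → end (x,ẋ)=(0.084877, 0.948208)
phase 2: p=0.1770, T=0.499, ωT=1.885621, cosh=3.371091, sinh=3.219356; start (x,ẋ)=(0.084877, 0.948208) → end (x,ẋ)=(0.674273, 2.075791)

1 0.3140 0.0849 0.9482
2 0.8130 0.6743 2.0758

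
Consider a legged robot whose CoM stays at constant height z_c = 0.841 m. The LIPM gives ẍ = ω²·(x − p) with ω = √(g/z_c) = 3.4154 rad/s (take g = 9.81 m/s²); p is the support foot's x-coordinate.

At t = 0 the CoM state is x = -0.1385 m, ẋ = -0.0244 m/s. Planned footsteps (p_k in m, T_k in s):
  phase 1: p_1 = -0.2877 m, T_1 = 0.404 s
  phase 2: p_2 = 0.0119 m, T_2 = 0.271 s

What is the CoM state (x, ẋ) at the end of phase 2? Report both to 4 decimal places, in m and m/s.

x = 0.2946, ẋ = 1.3179

phase 1: p=-0.2877, T=0.404, ωT=1.379822, cosh=2.112908, sinh=1.861285; start (x,ẋ)=(-0.138500, -0.024400) → end (x,ẋ)=(0.014249, 0.896914)
phase 2: p=0.0119, T=0.271, ωT=0.925573, cosh=1.459809, sinh=1.063505; start (x,ẋ)=(0.014249, 0.896914) → end (x,ẋ)=(0.294614, 1.317855)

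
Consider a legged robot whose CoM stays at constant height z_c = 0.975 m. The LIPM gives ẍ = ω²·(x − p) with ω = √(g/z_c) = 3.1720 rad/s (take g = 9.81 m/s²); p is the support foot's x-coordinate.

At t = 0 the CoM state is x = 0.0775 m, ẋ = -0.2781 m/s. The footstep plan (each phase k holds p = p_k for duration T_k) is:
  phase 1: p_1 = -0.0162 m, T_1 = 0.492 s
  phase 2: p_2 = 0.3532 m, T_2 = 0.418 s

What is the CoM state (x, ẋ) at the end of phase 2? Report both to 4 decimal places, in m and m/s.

x = -0.3323, ẋ = -1.8952

phase 1: p=-0.0162, T=0.492, ωT=1.560624, cosh=2.485898, sinh=2.275893; start (x,ẋ)=(0.077500, -0.278100) → end (x,ẋ)=(0.017193, -0.014895)
phase 2: p=0.3532, T=0.418, ωT=1.325896, cosh=2.015561, sinh=1.749996; start (x,ẋ)=(0.017193, -0.014895) → end (x,ẋ)=(-0.332260, -1.895192)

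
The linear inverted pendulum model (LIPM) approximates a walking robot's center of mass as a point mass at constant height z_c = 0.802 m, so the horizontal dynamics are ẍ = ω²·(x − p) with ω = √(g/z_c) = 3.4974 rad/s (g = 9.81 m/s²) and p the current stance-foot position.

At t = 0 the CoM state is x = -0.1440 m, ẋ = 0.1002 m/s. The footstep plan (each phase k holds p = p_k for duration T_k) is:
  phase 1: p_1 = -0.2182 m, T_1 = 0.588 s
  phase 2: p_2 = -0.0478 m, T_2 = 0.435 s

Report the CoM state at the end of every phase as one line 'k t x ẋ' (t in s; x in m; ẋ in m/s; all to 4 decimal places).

phase 1: p=-0.2182, T=0.588, ωT=2.056471, cosh=3.973118, sinh=3.845214; start (x,ẋ)=(-0.144000, 0.100200) → end (x,ẋ)=(0.186770, 1.395967)
phase 2: p=-0.0478, T=0.435, ωT=1.521369, cosh=2.398451, sinh=2.180038; start (x,ẋ)=(0.186770, 1.395967) → end (x,ẋ)=(1.384954, 5.136629)

1 0.5880 0.1868 1.3960
2 1.0230 1.3850 5.1366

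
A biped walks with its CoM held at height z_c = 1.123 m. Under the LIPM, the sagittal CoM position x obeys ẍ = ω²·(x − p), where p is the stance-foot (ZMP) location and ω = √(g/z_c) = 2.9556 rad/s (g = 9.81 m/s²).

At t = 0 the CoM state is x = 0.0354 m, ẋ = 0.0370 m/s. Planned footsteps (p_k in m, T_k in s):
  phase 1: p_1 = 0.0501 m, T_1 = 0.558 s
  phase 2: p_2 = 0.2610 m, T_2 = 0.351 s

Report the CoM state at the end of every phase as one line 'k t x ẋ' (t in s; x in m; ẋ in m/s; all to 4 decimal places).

phase 1: p=0.0501, T=0.558, ωT=1.649225, cosh=2.697572, sinh=2.505373; start (x,ẋ)=(0.035400, 0.037000) → end (x,ẋ)=(0.041809, -0.009042)
phase 2: p=0.2610, T=0.351, ωT=1.037416, cosh=1.588142, sinh=1.233773; start (x,ẋ)=(0.041809, -0.009042) → end (x,ẋ)=(-0.090880, -0.813646)

1 0.5580 0.0418 -0.0090
2 0.9090 -0.0909 -0.8136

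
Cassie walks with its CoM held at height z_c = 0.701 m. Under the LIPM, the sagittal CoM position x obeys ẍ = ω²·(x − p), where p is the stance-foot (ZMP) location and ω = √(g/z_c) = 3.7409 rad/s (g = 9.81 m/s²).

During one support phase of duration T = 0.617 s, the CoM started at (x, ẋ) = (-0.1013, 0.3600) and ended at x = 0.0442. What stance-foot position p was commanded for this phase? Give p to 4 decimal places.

ωT = 3.7409·0.617 = 2.308135; cosh(ωT) = 5.077551, sinh(ωT) = 4.978105
x(T) = p + (x₀−p)·cosh(ωT) + (ẋ₀/ω)·sinh(ωT) ⇒ p·(1 − cosh) = x(T) − x₀·cosh − (ẋ₀/ω)·sinh
numerator   = 0.0442 − (-0.1013)·5.077551 − (0.3600/3.7409)·4.978105 = 0.079495
denominator = 1 − 5.077551 = -4.077551
p = 0.079495 / -4.077551 = -0.0195

p = -0.0195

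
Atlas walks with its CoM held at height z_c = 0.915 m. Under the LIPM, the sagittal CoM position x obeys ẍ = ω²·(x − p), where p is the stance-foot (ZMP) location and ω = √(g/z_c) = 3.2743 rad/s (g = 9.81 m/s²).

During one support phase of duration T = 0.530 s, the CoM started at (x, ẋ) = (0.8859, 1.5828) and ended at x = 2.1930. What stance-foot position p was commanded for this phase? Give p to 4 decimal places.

p = 0.8968

ωT = 3.2743·0.530 = 1.735379; cosh(ωT) = 2.923705, sinh(ωT) = 2.747372
x(T) = p + (x₀−p)·cosh(ωT) + (ẋ₀/ω)·sinh(ωT) ⇒ p·(1 − cosh) = x(T) − x₀·cosh − (ẋ₀/ω)·sinh
numerator   = 2.1930 − (0.8859)·2.923705 − (1.5828/3.2743)·2.747372 = -1.725193
denominator = 1 − 2.923705 = -1.923705
p = -1.725193 / -1.923705 = 0.8968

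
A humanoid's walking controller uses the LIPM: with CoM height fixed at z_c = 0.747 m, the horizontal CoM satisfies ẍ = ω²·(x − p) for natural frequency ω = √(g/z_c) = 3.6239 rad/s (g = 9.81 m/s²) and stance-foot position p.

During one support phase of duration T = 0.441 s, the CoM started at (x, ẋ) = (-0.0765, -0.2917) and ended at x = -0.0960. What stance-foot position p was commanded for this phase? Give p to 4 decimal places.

p = -0.1854

ωT = 3.6239·0.441 = 1.598140; cosh(ωT) = 2.573050, sinh(ωT) = 2.370778
x(T) = p + (x₀−p)·cosh(ωT) + (ẋ₀/ω)·sinh(ωT) ⇒ p·(1 − cosh) = x(T) − x₀·cosh − (ẋ₀/ω)·sinh
numerator   = -0.0960 − (-0.0765)·2.573050 − (-0.2917/3.6239)·2.370778 = 0.291670
denominator = 1 − 2.573050 = -1.573050
p = 0.291670 / -1.573050 = -0.1854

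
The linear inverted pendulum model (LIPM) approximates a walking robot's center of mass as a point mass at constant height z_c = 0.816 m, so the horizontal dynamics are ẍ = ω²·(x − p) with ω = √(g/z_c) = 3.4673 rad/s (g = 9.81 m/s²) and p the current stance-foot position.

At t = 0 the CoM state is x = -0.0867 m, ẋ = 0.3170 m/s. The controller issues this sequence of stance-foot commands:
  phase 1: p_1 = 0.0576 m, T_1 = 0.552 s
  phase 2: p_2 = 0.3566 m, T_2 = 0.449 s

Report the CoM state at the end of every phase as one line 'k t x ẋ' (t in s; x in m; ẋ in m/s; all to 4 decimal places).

1 0.5520 -0.1390 -0.5612
2 1.0010 -1.2380 -5.2851

phase 1: p=0.0576, T=0.552, ωT=1.913950, cosh=3.463655, sinh=3.316158; start (x,ẋ)=(-0.086700, 0.317000) → end (x,ẋ)=(-0.139024, -0.561199)
phase 2: p=0.3566, T=0.449, ωT=1.556818, cosh=2.477254, sinh=2.266448; start (x,ẋ)=(-0.139024, -0.561199) → end (x,ẋ)=(-1.238021, -5.285069)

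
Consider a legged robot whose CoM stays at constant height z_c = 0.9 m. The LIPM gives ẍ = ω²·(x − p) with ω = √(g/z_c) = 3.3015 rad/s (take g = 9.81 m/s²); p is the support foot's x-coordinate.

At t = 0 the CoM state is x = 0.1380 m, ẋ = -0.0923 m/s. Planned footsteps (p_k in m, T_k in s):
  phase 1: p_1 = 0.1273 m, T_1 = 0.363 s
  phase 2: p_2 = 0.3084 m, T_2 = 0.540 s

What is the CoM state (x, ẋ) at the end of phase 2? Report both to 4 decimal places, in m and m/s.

phase 1: p=0.1273, T=0.363, ωT=1.198444, cosh=1.808310, sinh=1.506647; start (x,ẋ)=(0.138000, -0.092300) → end (x,ẋ)=(0.104528, -0.113683)
phase 2: p=0.3084, T=0.540, ωT=1.782810, cosh=3.057354, sinh=2.889189; start (x,ẋ)=(0.104528, -0.113683) → end (x,ẋ)=(-0.414396, -2.292238)

x = -0.4144, ẋ = -2.2922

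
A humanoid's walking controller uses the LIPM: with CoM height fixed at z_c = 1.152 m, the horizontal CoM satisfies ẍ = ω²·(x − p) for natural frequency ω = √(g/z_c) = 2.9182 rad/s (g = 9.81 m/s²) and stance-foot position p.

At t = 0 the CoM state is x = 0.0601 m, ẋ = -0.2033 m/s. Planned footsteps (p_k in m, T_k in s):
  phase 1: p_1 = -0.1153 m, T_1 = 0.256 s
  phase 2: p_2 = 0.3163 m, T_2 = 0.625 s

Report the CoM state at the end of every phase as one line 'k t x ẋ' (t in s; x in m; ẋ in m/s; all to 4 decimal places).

phase 1: p=-0.1153, T=0.256, ωT=0.747059, cosh=1.292271, sinh=0.818513; start (x,ẋ)=(0.060100, -0.203300) → end (x,ẋ)=(0.054342, 0.156239)
phase 2: p=0.3163, T=0.625, ωT=1.823875, cosh=3.178610, sinh=3.017211; start (x,ẋ)=(0.054342, 0.156239) → end (x,ẋ)=(-0.354824, -1.809875)

1 0.2560 0.0543 0.1562
2 0.8810 -0.3548 -1.8099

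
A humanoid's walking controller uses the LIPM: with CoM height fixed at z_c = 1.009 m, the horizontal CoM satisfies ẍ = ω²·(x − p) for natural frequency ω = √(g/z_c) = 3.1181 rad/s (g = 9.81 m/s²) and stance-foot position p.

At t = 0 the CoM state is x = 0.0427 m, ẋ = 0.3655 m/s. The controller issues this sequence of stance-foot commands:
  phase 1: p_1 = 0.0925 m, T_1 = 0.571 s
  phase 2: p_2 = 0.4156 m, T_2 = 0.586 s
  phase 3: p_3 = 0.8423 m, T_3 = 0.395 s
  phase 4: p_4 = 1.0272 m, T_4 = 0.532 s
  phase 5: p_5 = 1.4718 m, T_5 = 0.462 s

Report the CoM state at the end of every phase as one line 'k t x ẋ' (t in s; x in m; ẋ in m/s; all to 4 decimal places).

phase 1: p=0.0925, T=0.571, ωT=1.780435, cosh=3.050501, sinh=2.881936; start (x,ẋ)=(0.042700, 0.365500) → end (x,ẋ)=(0.278402, 0.667447)
phase 2: p=0.4156, T=0.586, ωT=1.827207, cosh=3.188680, sinh=3.027817; start (x,ẋ)=(0.278402, 0.667447) → end (x,ẋ)=(0.626242, 0.832985)
phase 3: p=0.8423, T=0.395, ωT=1.231650, cosh=1.859344, sinh=1.567533; start (x,ẋ)=(0.626242, 0.832985) → end (x,ẋ)=(0.859332, 0.492773)
phase 4: p=1.0272, T=0.532, ωT=1.658829, cosh=2.721759, sinh=2.531398; start (x,ẋ)=(0.859332, 0.492773) → end (x,ẋ)=(0.970357, 0.016205)
phase 5: p=1.4718, T=0.462, ωT=1.440562, cosh=2.229932, sinh=1.993137; start (x,ẋ)=(0.970357, 0.016205) → end (x,ẋ)=(0.363975, -3.080231)

1 0.5710 0.2784 0.6674
2 1.1570 0.6262 0.8330
3 1.5520 0.8593 0.4928
4 2.0840 0.9704 0.0162
5 2.5460 0.3640 -3.0802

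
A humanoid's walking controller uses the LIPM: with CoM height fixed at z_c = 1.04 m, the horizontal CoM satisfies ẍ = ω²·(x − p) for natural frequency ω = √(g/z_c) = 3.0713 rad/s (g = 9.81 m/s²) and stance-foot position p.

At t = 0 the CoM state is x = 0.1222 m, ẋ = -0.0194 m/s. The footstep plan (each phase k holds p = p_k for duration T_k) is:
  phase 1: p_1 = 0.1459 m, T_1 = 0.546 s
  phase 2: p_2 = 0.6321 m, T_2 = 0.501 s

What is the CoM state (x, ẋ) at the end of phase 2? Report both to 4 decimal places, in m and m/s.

phase 1: p=0.1459, T=0.546, ωT=1.676930, cosh=2.768027, sinh=2.581080; start (x,ẋ)=(0.122200, -0.019400) → end (x,ẋ)=(0.063994, -0.241576)
phase 2: p=0.6321, T=0.501, ωT=1.538721, cosh=2.436642, sinh=2.221987; start (x,ẋ)=(0.063994, -0.241576) → end (x,ẋ)=(-0.926943, -4.465609)

x = -0.9269, ẋ = -4.4656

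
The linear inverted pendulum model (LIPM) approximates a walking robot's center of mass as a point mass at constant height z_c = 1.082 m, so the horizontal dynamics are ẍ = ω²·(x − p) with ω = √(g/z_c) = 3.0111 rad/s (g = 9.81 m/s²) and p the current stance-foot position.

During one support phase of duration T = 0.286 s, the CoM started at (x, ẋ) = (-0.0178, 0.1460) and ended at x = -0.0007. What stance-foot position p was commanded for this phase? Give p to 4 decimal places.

ωT = 3.0111·0.286 = 0.861175; cosh(ωT) = 1.394302, sinh(ωT) = 0.971636
x(T) = p + (x₀−p)·cosh(ωT) + (ẋ₀/ω)·sinh(ωT) ⇒ p·(1 − cosh) = x(T) − x₀·cosh − (ẋ₀/ω)·sinh
numerator   = -0.0007 − (-0.0178)·1.394302 − (0.1460/3.0111)·0.971636 = -0.022993
denominator = 1 − 1.394302 = -0.394302
p = -0.022993 / -0.394302 = 0.0583

p = 0.0583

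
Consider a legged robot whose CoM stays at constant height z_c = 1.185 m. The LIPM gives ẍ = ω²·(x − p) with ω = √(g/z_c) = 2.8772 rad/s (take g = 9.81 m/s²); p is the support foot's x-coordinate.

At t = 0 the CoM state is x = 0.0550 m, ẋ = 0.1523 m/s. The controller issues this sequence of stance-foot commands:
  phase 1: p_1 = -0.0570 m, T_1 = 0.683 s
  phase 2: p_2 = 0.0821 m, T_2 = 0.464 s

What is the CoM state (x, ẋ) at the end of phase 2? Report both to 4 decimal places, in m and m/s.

phase 1: p=-0.0570, T=0.683, ωT=1.965128, cosh=3.637981, sinh=3.497843; start (x,ẋ)=(0.055000, 0.152300) → end (x,ẋ)=(0.535607, 1.681232)
phase 2: p=0.0821, T=0.464, ωT=1.335021, cosh=2.031614, sinh=1.768461; start (x,ẋ)=(0.535607, 1.681232) → end (x,ẋ)=(2.036813, 5.723153)

x = 2.0368, ẋ = 5.7232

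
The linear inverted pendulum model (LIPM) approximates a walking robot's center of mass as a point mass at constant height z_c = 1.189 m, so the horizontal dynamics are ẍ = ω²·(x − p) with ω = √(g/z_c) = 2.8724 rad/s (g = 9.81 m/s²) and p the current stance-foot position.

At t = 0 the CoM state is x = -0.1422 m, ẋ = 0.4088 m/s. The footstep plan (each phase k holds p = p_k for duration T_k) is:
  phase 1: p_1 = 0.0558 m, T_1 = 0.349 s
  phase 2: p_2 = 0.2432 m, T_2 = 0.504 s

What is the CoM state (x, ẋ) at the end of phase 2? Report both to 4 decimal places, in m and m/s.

x = -0.5147, ẋ = -1.9661

phase 1: p=0.0558, T=0.349, ωT=1.002468, cosh=1.545985, sinh=1.179012; start (x,ẋ)=(-0.142200, 0.408800) → end (x,ẋ)=(-0.082508, -0.038547)
phase 2: p=0.2432, T=0.504, ωT=1.447690, cosh=2.244195, sinh=2.009082; start (x,ẋ)=(-0.082508, -0.038547) → end (x,ẋ)=(-0.514714, -1.966131)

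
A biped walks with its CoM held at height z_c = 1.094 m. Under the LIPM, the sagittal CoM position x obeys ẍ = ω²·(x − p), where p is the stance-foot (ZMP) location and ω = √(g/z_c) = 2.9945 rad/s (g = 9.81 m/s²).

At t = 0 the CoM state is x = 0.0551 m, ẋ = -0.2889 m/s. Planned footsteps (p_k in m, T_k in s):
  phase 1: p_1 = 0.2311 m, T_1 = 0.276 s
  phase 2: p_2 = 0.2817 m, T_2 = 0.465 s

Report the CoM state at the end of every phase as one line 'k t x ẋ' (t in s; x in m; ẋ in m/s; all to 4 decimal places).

phase 1: p=0.2311, T=0.276, ωT=0.826482, cosh=1.361426, sinh=0.923840; start (x,ẋ)=(0.055100, -0.288900) → end (x,ẋ)=(-0.097640, -0.880209)
phase 2: p=0.2817, T=0.465, ωT=1.392443, cosh=2.136568, sinh=1.888100; start (x,ẋ)=(-0.097640, -0.880209) → end (x,ẋ)=(-1.083777, -4.025383)

1 0.2760 -0.0976 -0.8802
2 0.7410 -1.0838 -4.0254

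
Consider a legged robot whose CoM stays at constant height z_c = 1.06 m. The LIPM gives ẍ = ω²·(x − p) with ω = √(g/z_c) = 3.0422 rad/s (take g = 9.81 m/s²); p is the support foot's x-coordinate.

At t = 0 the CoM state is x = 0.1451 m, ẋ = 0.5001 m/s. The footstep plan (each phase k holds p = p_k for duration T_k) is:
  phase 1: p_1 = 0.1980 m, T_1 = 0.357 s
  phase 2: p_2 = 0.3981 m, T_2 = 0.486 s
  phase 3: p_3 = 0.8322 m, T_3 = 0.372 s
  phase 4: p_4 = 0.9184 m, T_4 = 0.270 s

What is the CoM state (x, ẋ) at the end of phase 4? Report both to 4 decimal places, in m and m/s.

x = 1.2491, ẋ = 1.3357

phase 1: p=0.1980, T=0.357, ωT=1.086065, cosh=1.650068, sinh=1.312526; start (x,ẋ)=(0.145100, 0.500100) → end (x,ẋ)=(0.326474, 0.613971)
phase 2: p=0.3981, T=0.486, ωT=1.478509, cosh=2.307189, sinh=2.079212; start (x,ẋ)=(0.326474, 0.613971) → end (x,ẋ)=(0.652469, 0.963489)
phase 3: p=0.8322, T=0.372, ωT=1.131698, cosh=1.711702, sinh=1.389217; start (x,ẋ)=(0.652469, 0.963489) → end (x,ẋ)=(0.964530, 0.889613)
phase 4: p=0.9184, T=0.270, ωT=0.821394, cosh=1.356743, sinh=0.916925; start (x,ẋ)=(0.964530, 0.889613) → end (x,ẋ)=(1.249118, 1.335655)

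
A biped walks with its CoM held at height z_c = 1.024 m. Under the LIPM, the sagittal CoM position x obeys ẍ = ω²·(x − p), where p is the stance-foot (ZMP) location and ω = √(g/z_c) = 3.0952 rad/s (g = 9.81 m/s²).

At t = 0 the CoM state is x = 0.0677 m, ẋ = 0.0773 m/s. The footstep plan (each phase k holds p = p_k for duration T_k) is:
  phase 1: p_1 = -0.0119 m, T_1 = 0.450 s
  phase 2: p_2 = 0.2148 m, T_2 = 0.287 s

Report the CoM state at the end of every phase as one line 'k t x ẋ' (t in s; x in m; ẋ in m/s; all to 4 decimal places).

phase 1: p=-0.0119, T=0.450, ωT=1.392840, cosh=2.137319, sinh=1.888950; start (x,ẋ)=(0.067700, 0.077300) → end (x,ẋ)=(0.205405, 0.630610)
phase 2: p=0.2148, T=0.287, ωT=0.888322, cosh=1.421197, sinh=1.009851; start (x,ẋ)=(0.205405, 0.630610) → end (x,ẋ)=(0.407194, 0.866857)

1 0.4500 0.2054 0.6306
2 0.7370 0.4072 0.8669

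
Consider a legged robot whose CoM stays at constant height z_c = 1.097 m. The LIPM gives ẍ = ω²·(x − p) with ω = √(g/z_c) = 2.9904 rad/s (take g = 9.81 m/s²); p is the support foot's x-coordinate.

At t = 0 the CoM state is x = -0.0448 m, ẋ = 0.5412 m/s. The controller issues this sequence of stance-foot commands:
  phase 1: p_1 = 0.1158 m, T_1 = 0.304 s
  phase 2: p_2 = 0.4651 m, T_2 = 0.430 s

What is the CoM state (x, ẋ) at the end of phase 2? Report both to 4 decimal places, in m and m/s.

x = -0.1425, ẋ = -1.4146

phase 1: p=0.1158, T=0.304, ωT=0.909082, cosh=1.442468, sinh=1.039574; start (x,ẋ)=(-0.044800, 0.541200) → end (x,ẋ)=(0.072281, 0.281400)
phase 2: p=0.4651, T=0.430, ωT=1.285872, cosh=1.947115, sinh=1.670706; start (x,ẋ)=(0.072281, 0.281400) → end (x,ẋ)=(-0.142549, -1.414638)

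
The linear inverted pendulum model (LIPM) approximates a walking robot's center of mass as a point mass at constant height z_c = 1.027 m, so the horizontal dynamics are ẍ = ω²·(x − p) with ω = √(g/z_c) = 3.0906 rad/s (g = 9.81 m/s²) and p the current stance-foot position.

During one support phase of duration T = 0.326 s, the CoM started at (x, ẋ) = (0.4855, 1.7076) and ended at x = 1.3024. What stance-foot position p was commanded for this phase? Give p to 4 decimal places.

p = 0.1936

ωT = 3.0906·0.326 = 1.007536; cosh(ωT) = 1.551980, sinh(ωT) = 1.186863
x(T) = p + (x₀−p)·cosh(ωT) + (ẋ₀/ω)·sinh(ωT) ⇒ p·(1 − cosh) = x(T) − x₀·cosh − (ẋ₀/ω)·sinh
numerator   = 1.3024 − (0.4855)·1.551980 − (1.7076/3.0906)·1.186863 = -0.106845
denominator = 1 − 1.551980 = -0.551980
p = -0.106845 / -0.551980 = 0.1936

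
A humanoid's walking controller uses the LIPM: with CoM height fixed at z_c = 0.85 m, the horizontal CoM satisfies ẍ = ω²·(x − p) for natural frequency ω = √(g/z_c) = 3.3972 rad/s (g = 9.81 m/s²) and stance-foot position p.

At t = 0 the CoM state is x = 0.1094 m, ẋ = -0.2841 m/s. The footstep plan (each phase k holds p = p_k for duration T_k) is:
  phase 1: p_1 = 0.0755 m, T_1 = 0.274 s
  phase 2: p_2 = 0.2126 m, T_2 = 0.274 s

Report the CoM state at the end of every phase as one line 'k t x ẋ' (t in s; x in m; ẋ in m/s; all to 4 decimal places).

phase 1: p=0.0755, T=0.274, ωT=0.930833, cosh=1.465423, sinh=1.071198; start (x,ẋ)=(0.109400, -0.284100) → end (x,ẋ)=(0.035596, -0.292962)
phase 2: p=0.2126, T=0.274, ωT=0.930833, cosh=1.465423, sinh=1.071198; start (x,ẋ)=(0.035596, -0.292962) → end (x,ẋ)=(-0.139162, -1.073444)

1 0.2740 0.0356 -0.2930
2 0.5480 -0.1392 -1.0734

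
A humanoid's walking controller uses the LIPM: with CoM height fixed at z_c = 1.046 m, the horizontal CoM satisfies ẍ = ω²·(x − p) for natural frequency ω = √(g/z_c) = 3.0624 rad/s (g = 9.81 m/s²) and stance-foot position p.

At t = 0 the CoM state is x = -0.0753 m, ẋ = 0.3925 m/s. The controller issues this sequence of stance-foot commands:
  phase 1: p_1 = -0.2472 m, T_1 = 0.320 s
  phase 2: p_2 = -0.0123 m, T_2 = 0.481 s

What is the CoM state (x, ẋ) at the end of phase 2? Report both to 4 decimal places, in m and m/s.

x = 1.1941, ẋ = 3.8480

phase 1: p=-0.2472, T=0.320, ωT=0.979968, cosh=1.519847, sinh=1.144524; start (x,ẋ)=(-0.075300, 0.392500) → end (x,ẋ)=(0.160752, 1.199048)
phase 2: p=-0.0123, T=0.481, ωT=1.473014, cosh=2.295799, sinh=2.066566; start (x,ẋ)=(0.160752, 1.199048) → end (x,ẋ)=(1.194134, 3.847962)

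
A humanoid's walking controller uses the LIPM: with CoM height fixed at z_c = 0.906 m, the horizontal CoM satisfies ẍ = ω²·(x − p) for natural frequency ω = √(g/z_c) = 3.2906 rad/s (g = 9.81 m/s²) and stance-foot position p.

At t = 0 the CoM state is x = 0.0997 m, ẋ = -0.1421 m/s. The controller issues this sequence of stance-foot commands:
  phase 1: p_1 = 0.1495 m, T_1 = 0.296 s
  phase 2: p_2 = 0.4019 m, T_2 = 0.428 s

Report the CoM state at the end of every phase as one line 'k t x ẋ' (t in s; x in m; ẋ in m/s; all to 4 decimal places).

1 0.2960 0.0251 -0.4011
2 0.7240 -0.6489 -3.2526

phase 1: p=0.1495, T=0.296, ωT=0.974018, cosh=1.513064, sinh=1.135500; start (x,ẋ)=(0.099700, -0.142100) → end (x,ẋ)=(0.025114, -0.401083)
phase 2: p=0.4019, T=0.428, ωT=1.408377, cosh=2.166926, sinh=1.922386; start (x,ẋ)=(0.025114, -0.401083) → end (x,ẋ)=(-0.648881, -3.252589)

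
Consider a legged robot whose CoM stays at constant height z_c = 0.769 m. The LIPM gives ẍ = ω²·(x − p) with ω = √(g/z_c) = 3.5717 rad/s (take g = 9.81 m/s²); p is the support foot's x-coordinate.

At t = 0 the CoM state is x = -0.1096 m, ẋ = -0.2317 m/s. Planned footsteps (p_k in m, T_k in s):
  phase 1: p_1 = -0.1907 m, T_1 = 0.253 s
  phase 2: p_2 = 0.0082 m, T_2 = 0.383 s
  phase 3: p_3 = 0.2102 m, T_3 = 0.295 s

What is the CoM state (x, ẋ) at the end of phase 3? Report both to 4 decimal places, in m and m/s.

x = -1.0155, ẋ = -4.0819

phase 1: p=-0.1907, T=0.253, ωT=0.903640, cosh=1.436833, sinh=1.031740; start (x,ẋ)=(-0.109600, -0.231700) → end (x,ẋ)=(-0.141103, -0.034055)
phase 2: p=0.0082, T=0.383, ωT=1.367961, cosh=2.090980, sinh=1.836355; start (x,ẋ)=(-0.141103, -0.034055) → end (x,ẋ)=(-0.321499, -1.050473)
phase 3: p=0.2102, T=0.295, ωT=1.053651, cosh=1.608384, sinh=1.259721; start (x,ẋ)=(-0.321499, -1.050473) → end (x,ẋ)=(-1.015472, -4.081861)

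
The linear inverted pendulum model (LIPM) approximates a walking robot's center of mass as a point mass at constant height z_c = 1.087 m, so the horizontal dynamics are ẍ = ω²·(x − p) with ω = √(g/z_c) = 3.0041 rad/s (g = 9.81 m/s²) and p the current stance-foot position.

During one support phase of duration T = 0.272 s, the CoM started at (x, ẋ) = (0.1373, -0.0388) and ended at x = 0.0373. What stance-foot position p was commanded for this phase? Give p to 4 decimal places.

ωT = 3.0041·0.272 = 0.817115; cosh(ωT) = 1.352832, sinh(ωT) = 0.911128
x(T) = p + (x₀−p)·cosh(ωT) + (ẋ₀/ω)·sinh(ωT) ⇒ p·(1 − cosh) = x(T) − x₀·cosh − (ẋ₀/ω)·sinh
numerator   = 0.0373 − (0.1373)·1.352832 − (-0.0388/3.0041)·0.911128 = -0.136676
denominator = 1 − 1.352832 = -0.352832
p = -0.136676 / -0.352832 = 0.3874

p = 0.3874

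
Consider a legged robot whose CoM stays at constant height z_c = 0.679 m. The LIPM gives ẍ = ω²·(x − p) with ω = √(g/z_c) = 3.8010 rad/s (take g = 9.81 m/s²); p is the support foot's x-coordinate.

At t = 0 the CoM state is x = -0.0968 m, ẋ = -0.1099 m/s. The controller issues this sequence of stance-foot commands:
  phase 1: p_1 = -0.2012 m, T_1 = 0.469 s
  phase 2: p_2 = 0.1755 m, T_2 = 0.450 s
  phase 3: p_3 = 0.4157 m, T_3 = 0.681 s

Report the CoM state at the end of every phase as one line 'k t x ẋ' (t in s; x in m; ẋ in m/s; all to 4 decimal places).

1 0.4690 0.0344 0.8104
2 0.9190 0.3429 0.8799
3 1.6000 1.4606 4.0585

phase 1: p=-0.2012, T=0.469, ωT=1.782669, cosh=3.056946, sinh=2.888758; start (x,ẋ)=(-0.096800, -0.109900) → end (x,ẋ)=(0.034421, 0.810371)
phase 2: p=0.1755, T=0.450, ωT=1.710450, cosh=2.856117, sinh=2.675333; start (x,ẋ)=(0.034421, 0.810371) → end (x,ẋ)=(0.342942, 0.879894)
phase 3: p=0.4157, T=0.681, ωT=2.588481, cosh=6.692337, sinh=6.617202; start (x,ẋ)=(0.342942, 0.879894) → end (x,ẋ)=(1.460597, 4.058543)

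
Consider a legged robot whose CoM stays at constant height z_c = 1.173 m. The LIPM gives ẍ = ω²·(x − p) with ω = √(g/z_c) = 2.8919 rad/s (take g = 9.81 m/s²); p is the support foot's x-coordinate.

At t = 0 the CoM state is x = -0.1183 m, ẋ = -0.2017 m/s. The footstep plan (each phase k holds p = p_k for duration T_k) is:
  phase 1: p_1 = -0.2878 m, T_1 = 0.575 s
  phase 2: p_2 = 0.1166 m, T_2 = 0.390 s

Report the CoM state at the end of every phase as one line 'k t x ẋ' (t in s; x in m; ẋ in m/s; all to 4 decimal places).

phase 1: p=-0.2878, T=0.575, ωT=1.662843, cosh=2.731940, sinh=2.542341; start (x,ẋ)=(-0.118300, -0.201700) → end (x,ẋ)=(-0.002056, 0.695165)
phase 2: p=0.1166, T=0.390, ωT=1.127841, cosh=1.706356, sinh=1.382624; start (x,ẋ)=(-0.002056, 0.695165) → end (x,ẋ)=(0.246491, 0.711765)

1 0.5750 -0.0021 0.6952
2 0.9650 0.2465 0.7118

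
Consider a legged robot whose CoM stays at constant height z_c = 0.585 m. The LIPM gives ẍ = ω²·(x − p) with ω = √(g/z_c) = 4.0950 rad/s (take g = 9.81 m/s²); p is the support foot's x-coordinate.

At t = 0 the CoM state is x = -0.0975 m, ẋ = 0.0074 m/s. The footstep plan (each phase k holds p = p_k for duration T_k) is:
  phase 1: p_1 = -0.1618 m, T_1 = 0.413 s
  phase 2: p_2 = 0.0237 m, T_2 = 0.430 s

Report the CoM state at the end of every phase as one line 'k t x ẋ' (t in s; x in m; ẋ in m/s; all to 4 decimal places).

1 0.4130 0.0233 0.7109
2 0.8430 0.5126 2.1243

phase 1: p=-0.1618, T=0.413, ωT=1.691235, cosh=2.805235, sinh=2.620943; start (x,ẋ)=(-0.097500, 0.007400) → end (x,ẋ)=(0.023313, 0.710875)
phase 2: p=0.0237, T=0.430, ωT=1.760850, cosh=2.994639, sinh=2.822741; start (x,ẋ)=(0.023313, 0.710875) → end (x,ẋ)=(0.512557, 2.124340)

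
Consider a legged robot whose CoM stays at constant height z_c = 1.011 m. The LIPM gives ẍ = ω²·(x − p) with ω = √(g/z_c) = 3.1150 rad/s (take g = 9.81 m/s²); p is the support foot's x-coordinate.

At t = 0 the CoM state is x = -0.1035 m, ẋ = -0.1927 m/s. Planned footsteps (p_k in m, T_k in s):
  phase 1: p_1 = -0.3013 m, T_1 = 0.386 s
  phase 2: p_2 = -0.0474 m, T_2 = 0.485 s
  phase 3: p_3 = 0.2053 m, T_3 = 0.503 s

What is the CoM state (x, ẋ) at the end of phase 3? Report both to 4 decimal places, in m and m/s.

x = 1.7240, ẋ = 4.9202

phase 1: p=-0.3013, T=0.386, ωT=1.202390, cosh=1.814268, sinh=1.513793; start (x,ẋ)=(-0.103500, -0.192700) → end (x,ẋ)=(-0.036084, 0.583110)
phase 2: p=-0.0474, T=0.485, ωT=1.510775, cosh=2.375490, sinh=2.154751; start (x,ẋ)=(-0.036084, 0.583110) → end (x,ẋ)=(0.382838, 1.461125)
phase 3: p=0.2053, T=0.503, ωT=1.566845, cosh=2.500105, sinh=2.291402; start (x,ẋ)=(0.382838, 1.461125) → end (x,ẋ)=(1.723970, 4.920180)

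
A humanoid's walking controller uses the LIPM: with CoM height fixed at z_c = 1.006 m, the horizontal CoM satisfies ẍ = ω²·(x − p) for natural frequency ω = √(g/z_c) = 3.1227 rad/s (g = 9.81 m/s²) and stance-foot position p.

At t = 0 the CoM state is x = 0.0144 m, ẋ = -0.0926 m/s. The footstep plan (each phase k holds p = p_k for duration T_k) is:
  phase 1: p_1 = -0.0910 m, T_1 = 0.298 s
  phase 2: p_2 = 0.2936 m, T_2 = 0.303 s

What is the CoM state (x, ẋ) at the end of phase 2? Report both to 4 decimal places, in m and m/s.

x = -0.0187, ẋ = -0.5734

phase 1: p=-0.0910, T=0.298, ωT=0.930565, cosh=1.465136, sinh=1.070805; start (x,ẋ)=(0.014400, -0.092600) → end (x,ẋ)=(0.031672, 0.216765)
phase 2: p=0.2936, T=0.303, ωT=0.946178, cosh=1.482034, sinh=1.093812; start (x,ẋ)=(0.031672, 0.216765) → end (x,ẋ)=(-0.018658, -0.573401)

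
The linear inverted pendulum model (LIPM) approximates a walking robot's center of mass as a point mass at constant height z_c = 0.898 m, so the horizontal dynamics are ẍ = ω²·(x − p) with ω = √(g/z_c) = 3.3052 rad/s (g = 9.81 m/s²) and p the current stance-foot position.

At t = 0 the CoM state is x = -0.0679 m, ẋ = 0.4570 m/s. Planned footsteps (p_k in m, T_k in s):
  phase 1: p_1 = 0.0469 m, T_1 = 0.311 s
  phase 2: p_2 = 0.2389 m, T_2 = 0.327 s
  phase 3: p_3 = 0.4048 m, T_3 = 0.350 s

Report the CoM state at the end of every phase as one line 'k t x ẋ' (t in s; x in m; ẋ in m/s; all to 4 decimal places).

1 0.3110 0.0344 0.2580
2 0.6380 0.0047 -0.4572
3 0.9880 -0.4924 -2.6933

phase 1: p=0.0469, T=0.311, ωT=1.027917, cosh=1.576495, sinh=1.218743; start (x,ẋ)=(-0.067900, 0.457000) → end (x,ẋ)=(0.034430, 0.258022)
phase 2: p=0.2389, T=0.327, ωT=1.080800, cosh=1.643181, sinh=1.303857; start (x,ẋ)=(0.034430, 0.258022) → end (x,ẋ)=(0.004706, -0.457187)
phase 3: p=0.4048, T=0.350, ωT=1.156820, cosh=1.747145, sinh=1.432660; start (x,ẋ)=(0.004706, -0.457187) → end (x,ẋ)=(-0.492394, -2.693311)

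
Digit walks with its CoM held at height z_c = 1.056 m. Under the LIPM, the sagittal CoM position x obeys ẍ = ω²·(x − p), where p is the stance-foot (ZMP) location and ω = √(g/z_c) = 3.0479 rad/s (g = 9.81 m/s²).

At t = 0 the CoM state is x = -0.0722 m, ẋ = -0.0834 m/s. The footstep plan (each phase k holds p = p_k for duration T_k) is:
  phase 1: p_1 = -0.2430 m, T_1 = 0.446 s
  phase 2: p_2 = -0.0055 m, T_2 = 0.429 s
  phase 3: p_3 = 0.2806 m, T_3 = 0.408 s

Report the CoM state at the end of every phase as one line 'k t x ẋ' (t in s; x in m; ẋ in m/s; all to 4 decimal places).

1 0.4460 0.0617 0.7736
2 0.8750 0.5627 1.8855
3 1.2830 1.7938 4.9079

phase 1: p=-0.2430, T=0.446, ωT=1.359363, cosh=2.075269, sinh=1.818445; start (x,ẋ)=(-0.072200, -0.083400) → end (x,ẋ)=(0.061698, 0.773571)
phase 2: p=-0.0055, T=0.429, ωT=1.307549, cosh=1.983792, sinh=1.713310; start (x,ẋ)=(0.061698, 0.773571) → end (x,ẋ)=(0.562652, 1.885510)
phase 3: p=0.2806, T=0.408, ωT=1.243543, cosh=1.878120, sinh=1.589759; start (x,ẋ)=(0.562652, 1.885510) → end (x,ẋ)=(1.793793, 4.907875)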